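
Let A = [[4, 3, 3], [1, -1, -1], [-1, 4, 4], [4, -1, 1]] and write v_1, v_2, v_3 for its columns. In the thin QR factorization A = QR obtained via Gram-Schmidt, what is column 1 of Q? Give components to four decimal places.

q_1 = (0.6860, 0.1715, -0.1715, 0.6860)

v_1 = (4, 1, -1, 4); ‖v_1‖ = 5.8310, so q_1 = (0.6860, 0.1715, -0.1715, 0.6860).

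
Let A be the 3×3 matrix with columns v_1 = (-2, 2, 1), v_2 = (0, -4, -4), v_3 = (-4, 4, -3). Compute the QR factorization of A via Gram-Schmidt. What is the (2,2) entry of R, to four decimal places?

v_1 = (-2, 2, 1); ‖v_1‖ = 3.0000, so q_1 = (-0.6667, 0.6667, 0.3333).
q_1·v_2 = (-0.6667)·0 + 0.6667·(-4) + 0.3333·(-4) = -4.0000.
u_2 = v_2 + 4.0000·q_1 = (-2.6667, -1.3333, -2.6667).
r_{22} = ‖u_2‖ = 4.0000.

r_{22} = 4.0000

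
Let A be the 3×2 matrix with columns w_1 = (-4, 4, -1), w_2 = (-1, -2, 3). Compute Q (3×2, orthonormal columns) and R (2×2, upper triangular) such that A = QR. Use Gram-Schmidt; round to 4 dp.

Q = [[-0.6963, -0.5225], [0.6963, -0.3255], [-0.1741, 0.7881]], R = [[5.7446, -1.2185], [0.0000, 3.5377]]

q_1 = w_1/‖w_1‖ = (-4, 4, -1)/5.7446 = (-0.6963, 0.6963, -0.1741).
r_{12} = q_1·w_2 = -1.2185.
u_2 = w_2 + 1.2185·q_1 = (-1.8485, -1.1515, 2.7879).
‖u_2‖ = 3.5377, so q_2 = (-0.5225, -0.3255, 0.7881).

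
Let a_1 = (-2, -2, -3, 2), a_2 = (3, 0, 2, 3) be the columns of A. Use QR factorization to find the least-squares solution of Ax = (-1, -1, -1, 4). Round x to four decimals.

a_1 = (-2, -2, -3, 2); ‖a_1‖ = 4.5826, so q_1 = (-0.4364, -0.4364, -0.6547, 0.4364).
q_1·a_2 = (-0.4364)·3 + (-0.4364)·0 + (-0.6547)·2 + 0.4364·3 = -1.3093.
u_2 = a_2 + 1.3093·q_1 = (2.4286, -0.5714, 1.1429, 3.5714).
‖u_2‖ = 4.5040, so q_2 = (0.5392, -0.1269, 0.2537, 0.7930).
Qᵀb = (3.2733, 2.5057).
Back-substitute: x_2 = 2.5057/4.5040 = 0.5563.
x_1 = (3.2733 + 1.3093·0.5563)/4.5826 = 0.8732.

x = (0.8732, 0.5563)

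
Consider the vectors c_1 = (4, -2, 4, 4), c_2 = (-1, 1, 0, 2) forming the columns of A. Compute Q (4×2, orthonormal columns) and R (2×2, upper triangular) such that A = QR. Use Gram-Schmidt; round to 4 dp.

Q = [[0.5547, -0.4741], [-0.2774, 0.4425], [0.5547, -0.0632], [0.5547, 0.7586]], R = [[7.2111, 0.2774], [0.0000, 2.4337]]

c_1 = (4, -2, 4, 4); ‖c_1‖ = 7.2111, so q_1 = (0.5547, -0.2774, 0.5547, 0.5547).
q_1·c_2 = 0.5547·(-1) + (-0.2774)·1 + 0.5547·0 + 0.5547·2 = 0.2774.
u_2 = c_2 − 0.2774·q_1 = (-1.1538, 1.0769, -0.1538, 1.8462).
‖u_2‖ = 2.4337, so q_2 = (-0.4741, 0.4425, -0.0632, 0.7586).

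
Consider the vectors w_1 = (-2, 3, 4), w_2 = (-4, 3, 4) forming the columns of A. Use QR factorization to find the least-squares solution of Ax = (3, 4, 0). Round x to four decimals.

e_1 = w_1/‖w_1‖ = (-2, 3, 4)/5.3852 = (-0.3714, 0.5571, 0.7428).
r_{12} = e_1·w_2 = 6.1279.
u_2 = w_2 − 6.1279·e_1 = (-1.7241, -0.4138, -0.5517).
‖u_2‖ = 1.8570, so e_2 = (-0.9285, -0.2228, -0.2971).
Qᵀb = (1.1142, -3.6768).
Back-substitute: x_2 = -3.6768/1.8570 = -1.9800.
x_1 = (1.1142 − 6.1279·(-1.9800))/5.3852 = 2.4600.

x = (2.4600, -1.9800)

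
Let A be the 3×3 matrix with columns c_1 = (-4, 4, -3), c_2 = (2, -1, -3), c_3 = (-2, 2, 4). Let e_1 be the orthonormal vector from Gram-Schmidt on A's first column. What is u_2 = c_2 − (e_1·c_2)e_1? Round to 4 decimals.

u_2 = (1.7073, -0.7073, -3.2195)

c_1 = (-4, 4, -3); ‖c_1‖ = 6.4031, so e_1 = (-0.6247, 0.6247, -0.4685).
e_1·c_2 = (-0.6247)·2 + 0.6247·(-1) + (-0.4685)·(-3) = -0.4685.
u_2 = c_2 + 0.4685·e_1 = (1.7073, -0.7073, -3.2195).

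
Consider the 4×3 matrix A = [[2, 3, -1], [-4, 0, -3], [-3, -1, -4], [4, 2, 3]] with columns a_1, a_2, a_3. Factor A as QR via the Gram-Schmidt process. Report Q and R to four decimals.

q_1 = a_1/‖a_1‖ = (2, -4, -3, 4)/6.7082 = (0.2981, -0.5963, -0.4472, 0.5963).
r_{12} = q_1·a_2 = 2.5342.
u_2 = a_2 − 2.5342·q_1 = (2.2444, 1.5111, 0.1333, 0.4889).
‖u_2‖ = 2.7528, so q_2 = (0.8153, 0.5489, 0.0484, 0.1776).
r_{13} = q_1·a_3 = 5.0684; r_{23} = q_2·a_3 = -2.1231.
u_3 = a_3 − 5.0684·q_1 + 2.1231·q_2 = (-0.7801, 1.1877, -1.6305, 0.3548).
‖u_3‖ = 2.1917, so q_3 = (-0.3559, 0.5419, -0.7439, 0.1619).

Q = [[0.2981, 0.8153, -0.3559], [-0.5963, 0.5489, 0.5419], [-0.4472, 0.0484, -0.7439], [0.5963, 0.1776, 0.1619]], R = [[6.7082, 2.5342, 5.0684], [0.0000, 2.7528, -2.1231], [0.0000, 0.0000, 2.1917]]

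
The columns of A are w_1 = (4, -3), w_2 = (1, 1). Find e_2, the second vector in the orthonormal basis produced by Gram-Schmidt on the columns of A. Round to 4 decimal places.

e_2 = (0.6000, 0.8000)

e_1 = w_1/‖w_1‖ = (4, -3)/5.0000 = (0.8000, -0.6000).
r_{12} = e_1·w_2 = 0.2000.
u_2 = w_2 − 0.2000·e_1 = (0.8400, 1.1200).
‖u_2‖ = 1.4000, so e_2 = (0.6000, 0.8000).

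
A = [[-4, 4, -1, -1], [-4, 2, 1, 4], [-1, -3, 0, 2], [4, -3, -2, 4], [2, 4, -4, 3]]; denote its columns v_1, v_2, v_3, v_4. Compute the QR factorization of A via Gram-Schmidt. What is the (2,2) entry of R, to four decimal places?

v_1 = (-4, -4, -1, 4, 2); ‖v_1‖ = 7.2801, so q_1 = (-0.5494, -0.5494, -0.1374, 0.5494, 0.2747).
q_1·v_2 = (-0.5494)·4 + (-0.5494)·2 + (-0.1374)·(-3) + 0.5494·(-3) + 0.2747·4 = -3.4340.
u_2 = v_2 + 3.4340·q_1 = (2.1132, 0.1132, -3.4717, -1.1132, 4.9434).
r_{22} = ‖u_2‖ = 6.4967.

r_{22} = 6.4967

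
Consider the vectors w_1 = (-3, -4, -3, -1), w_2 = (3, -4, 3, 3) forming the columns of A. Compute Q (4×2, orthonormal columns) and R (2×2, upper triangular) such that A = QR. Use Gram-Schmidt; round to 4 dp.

Q = [[-0.5071, 0.3954], [-0.6761, -0.7030], [-0.5071, 0.3954], [-0.1690, 0.4394]], R = [[5.9161, -0.8452], [0.0000, 6.5027]]

q_1 = w_1/‖w_1‖ = (-3, -4, -3, -1)/5.9161 = (-0.5071, -0.6761, -0.5071, -0.1690).
r_{12} = q_1·w_2 = -0.8452.
u_2 = w_2 + 0.8452·q_1 = (2.5714, -4.5714, 2.5714, 2.8571).
‖u_2‖ = 6.5027, so q_2 = (0.3954, -0.7030, 0.3954, 0.4394).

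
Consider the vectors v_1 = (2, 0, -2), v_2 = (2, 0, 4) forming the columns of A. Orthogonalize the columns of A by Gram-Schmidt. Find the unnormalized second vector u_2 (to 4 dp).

u_2 = (3.0000, 0.0000, 3.0000)

v_1 = (2, 0, -2); ‖v_1‖ = 2.8284, so q_1 = (0.7071, 0.0000, -0.7071).
q_1·v_2 = 0.7071·2 + 0.0000·0 + (-0.7071)·4 = -1.4142.
u_2 = v_2 + 1.4142·q_1 = (3.0000, 0.0000, 3.0000).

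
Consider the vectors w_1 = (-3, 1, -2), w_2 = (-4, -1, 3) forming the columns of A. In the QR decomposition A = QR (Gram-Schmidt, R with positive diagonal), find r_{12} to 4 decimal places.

q_1 = w_1/‖w_1‖ = (-3, 1, -2)/3.7417 = (-0.8018, 0.2673, -0.5345).
r_{12} = q_1·w_2 = 1.3363.

r_{12} = 1.3363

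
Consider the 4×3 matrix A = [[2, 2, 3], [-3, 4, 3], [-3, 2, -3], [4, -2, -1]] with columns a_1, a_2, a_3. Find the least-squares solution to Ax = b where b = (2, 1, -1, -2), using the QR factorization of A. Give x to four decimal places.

x = (-0.1353, -0.0054, 0.5124)

a_1 = (2, -3, -3, 4); ‖a_1‖ = 6.1644, so e_1 = (0.3244, -0.4867, -0.4867, 0.6489).
e_1·a_2 = 0.3244·2 + (-0.4867)·4 + (-0.4867)·2 + 0.6489·(-2) = -3.5689.
u_2 = a_2 + 3.5689·e_1 = (3.1579, 2.2632, 0.2632, 0.3158).
‖u_2‖ = 3.9068, so e_2 = (0.8083, 0.5793, 0.0674, 0.0808).
e_1·a_3 = 0.3244·3 + (-0.4867)·3 + (-0.4867)·(-3) + 0.6489·(-1) = 0.3244; e_2·a_3 = 0.8083·3 + 0.5793·3 + 0.0674·(-3) + 0.0808·(-1) = 3.8799.
u_3 = a_3 − 0.3244·e_1 − 3.8799·e_2 = (-0.2414, 0.9103, -3.1034, -1.5241).
‖u_3‖ = 3.5835, so e_3 = (-0.0674, 0.2540, -0.8660, -0.4253).
Qᵀb = (-0.6489, 1.9669, 1.8360).
Back-substitute: x_3 = 1.8360/3.5835 = 0.5124.
x_2 = (1.9669 − 3.8799·0.5124)/3.9068 = -0.0054.
x_1 = (-0.6489 + 3.5689·(-0.0054) − 0.3244·0.5124)/6.1644 = -0.1353.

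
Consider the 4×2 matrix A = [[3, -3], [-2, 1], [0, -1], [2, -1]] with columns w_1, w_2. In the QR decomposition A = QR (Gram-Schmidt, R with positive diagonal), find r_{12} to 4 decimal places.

w_1 = (3, -2, 0, 2); ‖w_1‖ = 4.1231, so e_1 = (0.7276, -0.4851, 0.0000, 0.4851).
r_{12} = e_1·w_2 = -3.1530.

r_{12} = -3.1530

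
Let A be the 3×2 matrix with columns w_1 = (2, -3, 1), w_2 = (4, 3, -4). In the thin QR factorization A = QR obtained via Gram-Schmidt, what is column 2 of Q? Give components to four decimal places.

q_2 = (0.7528, 0.3080, -0.5817)

w_1 = (2, -3, 1); ‖w_1‖ = 3.7417, so q_1 = (0.5345, -0.8018, 0.2673).
q_1·w_2 = 0.5345·4 + (-0.8018)·3 + 0.2673·(-4) = -1.3363.
u_2 = w_2 + 1.3363·q_1 = (4.7143, 1.9286, -3.6429).
‖u_2‖ = 6.2621, so q_2 = (0.7528, 0.3080, -0.5817).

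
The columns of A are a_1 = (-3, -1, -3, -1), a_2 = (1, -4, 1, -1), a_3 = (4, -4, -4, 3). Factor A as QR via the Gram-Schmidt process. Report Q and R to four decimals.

Q = [[-0.6708, 0.1953, 0.5147], [-0.2236, -0.9304, -0.1676], [-0.6708, 0.1953, -0.6404], [-0.2236, -0.2412, 0.5448]], R = [[4.4721, -0.2236, 0.2236], [0.0000, 4.3532, 2.9978], [0.0000, 0.0000, 6.9255]]

a_1 = (-3, -1, -3, -1); ‖a_1‖ = 4.4721, so q_1 = (-0.6708, -0.2236, -0.6708, -0.2236).
q_1·a_2 = (-0.6708)·1 + (-0.2236)·(-4) + (-0.6708)·1 + (-0.2236)·(-1) = -0.2236.
u_2 = a_2 + 0.2236·q_1 = (0.8500, -4.0500, 0.8500, -1.0500).
‖u_2‖ = 4.3532, so q_2 = (0.1953, -0.9304, 0.1953, -0.2412).
q_1·a_3 = (-0.6708)·4 + (-0.2236)·(-4) + (-0.6708)·(-4) + (-0.2236)·3 = 0.2236; q_2·a_3 = 0.1953·4 + (-0.9304)·(-4) + 0.1953·(-4) + (-0.2412)·3 = 2.9978.
u_3 = a_3 − 0.2236·q_1 − 2.9978·q_2 = (3.5646, -1.1609, -4.4354, 3.7731).
‖u_3‖ = 6.9255, so q_3 = (0.5147, -0.1676, -0.6404, 0.5448).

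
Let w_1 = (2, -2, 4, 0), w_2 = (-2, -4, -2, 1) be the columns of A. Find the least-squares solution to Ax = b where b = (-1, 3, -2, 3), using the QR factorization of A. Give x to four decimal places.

x = (-0.7055, -0.2329)

e_1 = w_1/‖w_1‖ = (2, -2, 4, 0)/4.8990 = (0.4082, -0.4082, 0.8165, 0.0000).
r_{12} = e_1·w_2 = -0.8165.
u_2 = w_2 + 0.8165·e_1 = (-1.6667, -4.3333, -1.3333, 1.0000).
‖u_2‖ = 4.9329, so e_2 = (-0.3379, -0.8785, -0.2703, 0.2027).
Qᵀb = (-3.2660, -1.1488).
Back-substitute: x_2 = -1.1488/4.9329 = -0.2329.
x_1 = (-3.2660 + 0.8165·(-0.2329))/4.8990 = -0.7055.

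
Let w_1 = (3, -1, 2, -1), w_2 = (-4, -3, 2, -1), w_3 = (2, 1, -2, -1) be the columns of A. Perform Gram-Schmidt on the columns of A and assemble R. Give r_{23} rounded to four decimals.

w_1 = (3, -1, 2, -1); ‖w_1‖ = 3.8730, so q_1 = (0.7746, -0.2582, 0.5164, -0.2582).
q_1·w_2 = 0.7746·(-4) + (-0.2582)·(-3) + 0.5164·2 + (-0.2582)·(-1) = -1.0328.
u_2 = w_2 + 1.0328·q_1 = (-3.2000, -3.2667, 2.5333, -1.2667).
‖u_2‖ = 5.3790, so q_2 = (-0.5949, -0.6073, 0.4710, -0.2355).
r_{23} = q_2·w_3 = -2.5036.

r_{23} = -2.5036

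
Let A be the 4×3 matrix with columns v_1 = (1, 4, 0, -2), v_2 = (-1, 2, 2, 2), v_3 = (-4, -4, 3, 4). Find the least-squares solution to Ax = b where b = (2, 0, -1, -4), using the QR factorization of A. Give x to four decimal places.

v_1 = (1, 4, 0, -2); ‖v_1‖ = 4.5826, so e_1 = (0.2182, 0.8729, 0.0000, -0.4364).
e_1·v_2 = 0.2182·(-1) + 0.8729·2 + 0.0000·2 + (-0.4364)·2 = 0.6547.
u_2 = v_2 − 0.6547·e_1 = (-1.1429, 1.4286, 2.0000, 2.2857).
‖u_2‖ = 3.5456, so e_2 = (-0.3223, 0.4029, 0.5641, 0.6447).
e_1·v_3 = 0.2182·(-4) + 0.8729·(-4) + 0.0000·3 + (-0.4364)·4 = -6.1101; e_2·v_3 = (-0.3223)·(-4) + 0.4029·(-4) + 0.5641·3 + 0.6447·4 = 3.9485.
u_3 = v_3 + 6.1101·e_1 − 3.9485·e_2 = (-1.3939, -0.2576, 0.7727, -1.2121).
‖u_3‖ = 2.0189, so e_3 = (-0.6905, -0.1276, 0.3828, -0.6004).
Qᵀb = (2.1822, -3.7874, 0.6379).
Back-substitute: x_3 = 0.6379/2.0189 = 0.3160.
x_2 = (-3.7874 − 3.9485·0.3160)/3.5456 = -1.4201.
x_1 = (2.1822 − 0.6547·(-1.4201) + 6.1101·0.3160)/4.5826 = 1.1004.

x = (1.1004, -1.4201, 0.3160)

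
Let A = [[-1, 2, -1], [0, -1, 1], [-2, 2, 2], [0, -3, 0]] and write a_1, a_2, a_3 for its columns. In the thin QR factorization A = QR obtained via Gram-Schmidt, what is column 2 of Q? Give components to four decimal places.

q_2 = (0.2434, -0.3043, -0.1217, -0.9129)

a_1 = (-1, 0, -2, 0); ‖a_1‖ = 2.2361, so q_1 = (-0.4472, 0.0000, -0.8944, 0.0000).
q_1·a_2 = (-0.4472)·2 + 0.0000·(-1) + (-0.8944)·2 + 0.0000·(-3) = -2.6833.
u_2 = a_2 + 2.6833·q_1 = (0.8000, -1.0000, -0.4000, -3.0000).
‖u_2‖ = 3.2863, so q_2 = (0.2434, -0.3043, -0.1217, -0.9129).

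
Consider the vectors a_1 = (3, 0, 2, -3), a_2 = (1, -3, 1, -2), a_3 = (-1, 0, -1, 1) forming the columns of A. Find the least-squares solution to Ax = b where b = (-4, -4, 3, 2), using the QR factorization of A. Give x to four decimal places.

x = (-6.6842, 1.3684, -15.0000)

a_1 = (3, 0, 2, -3); ‖a_1‖ = 4.6904, so e_1 = (0.6396, 0.0000, 0.4264, -0.6396).
e_1·a_2 = 0.6396·1 + 0.0000·(-3) + 0.4264·1 + (-0.6396)·(-2) = 2.3452.
u_2 = a_2 − 2.3452·e_1 = (-0.5000, -3.0000, 0.0000, -0.5000).
‖u_2‖ = 3.0822, so e_2 = (-0.1622, -0.9733, 0.0000, -0.1622).
e_1·a_3 = 0.6396·(-1) + 0.0000·0 + 0.4264·(-1) + (-0.6396)·1 = -1.7056; e_2·a_3 = (-0.1622)·(-1) + (-0.9733)·0 + 0.0000·(-1) + (-0.1622)·1 = 0.0000.
u_3 = a_3 + 1.7056·e_1 − 0.0000·e_2 = (0.0909, 0.0000, -0.2727, -0.0909).
‖u_3‖ = 0.3015, so e_3 = (0.3015, 0.0000, -0.9045, -0.3015).
Qᵀb = (-2.5584, 4.2178, -4.5227).
Back-substitute: x_3 = -4.5227/0.3015 = -15.0000.
x_2 = (4.2178 − 0.0000·(-15.0000))/3.0822 = 1.3684.
x_1 = (-2.5584 − 2.3452·1.3684 + 1.7056·(-15.0000))/4.6904 = -6.6842.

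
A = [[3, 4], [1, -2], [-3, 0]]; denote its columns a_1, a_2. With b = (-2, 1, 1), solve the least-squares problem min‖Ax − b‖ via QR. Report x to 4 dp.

e_1 = a_1/‖a_1‖ = (3, 1, -3)/4.3589 = (0.6882, 0.2294, -0.6882).
r_{12} = e_1·a_2 = 2.2942.
u_2 = a_2 − 2.2942·e_1 = (2.4211, -2.5263, 1.5789).
‖u_2‖ = 3.8389, so e_2 = (0.6307, -0.6581, 0.4113).
Qᵀb = (-1.8353, -1.5081).
Back-substitute: x_2 = -1.5081/3.8389 = -0.3929.
x_1 = (-1.8353 − 2.2942·(-0.3929))/4.3589 = -0.2143.

x = (-0.2143, -0.3929)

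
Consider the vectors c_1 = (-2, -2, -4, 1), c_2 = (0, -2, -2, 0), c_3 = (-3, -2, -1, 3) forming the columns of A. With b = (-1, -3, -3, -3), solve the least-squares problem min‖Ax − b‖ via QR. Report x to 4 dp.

e_1 = c_1/‖c_1‖ = (-2, -2, -4, 1)/5.0000 = (-0.4000, -0.4000, -0.8000, 0.2000).
r_{12} = e_1·c_2 = 2.4000.
u_2 = c_2 − 2.4000·e_1 = (0.9600, -1.0400, -0.0800, -0.4800).
‖u_2‖ = 1.4967, so e_2 = (0.6414, -0.6949, -0.0535, -0.3207).
r_{13} = e_1·c_3 = 3.4000; r_{23} = e_2·c_3 = -1.4432.
u_3 = c_3 − 3.4000·e_1 + 1.4432·e_2 = (-0.7143, -1.6429, 1.6429, 1.8571).
‖u_3‖ = 3.0589, so e_3 = (-0.2335, -0.5371, 0.5371, 0.6071).
Qᵀb = (3.4000, 2.5657, -1.5878).
Back-substitute: x_3 = -1.5878/3.0589 = -0.5191.
x_2 = (2.5657 + 1.4432·(-0.5191))/1.4967 = 1.2137.
x_1 = (3.4000 − 2.4000·1.2137 − 3.4000·(-0.5191))/5.0000 = 0.4504.

x = (0.4504, 1.2137, -0.5191)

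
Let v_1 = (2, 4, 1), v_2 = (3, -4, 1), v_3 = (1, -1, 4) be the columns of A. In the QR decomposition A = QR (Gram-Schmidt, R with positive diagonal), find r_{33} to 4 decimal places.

r_{33} = 3.3853

e_1 = v_1/‖v_1‖ = (2, 4, 1)/4.5826 = (0.4364, 0.8729, 0.2182).
r_{12} = e_1·v_2 = -1.9640.
u_2 = v_2 + 1.9640·e_1 = (3.8571, -2.2857, 1.4286).
‖u_2‖ = 4.7056, so e_2 = (0.8197, -0.4857, 0.3036).
r_{13} = e_1·v_3 = 0.4364; r_{23} = e_2·v_3 = 2.5198.
u_3 = v_3 − 0.4364·e_1 − 2.5198·e_2 = (-1.2559, -0.1570, 3.1398).
r_{33} = ‖u_3‖ = 3.3853.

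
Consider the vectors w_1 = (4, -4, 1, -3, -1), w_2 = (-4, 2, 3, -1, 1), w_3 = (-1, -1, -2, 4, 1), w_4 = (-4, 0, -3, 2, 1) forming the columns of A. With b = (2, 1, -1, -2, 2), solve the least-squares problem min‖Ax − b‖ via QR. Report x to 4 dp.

x = (-0.2173, -0.4599, -0.6578, 0.0869)

w_1 = (4, -4, 1, -3, -1); ‖w_1‖ = 6.5574, so q_1 = (0.6100, -0.6100, 0.1525, -0.4575, -0.1525).
q_1·w_2 = 0.6100·(-4) + (-0.6100)·2 + 0.1525·3 + (-0.4575)·(-1) + (-0.1525)·1 = -2.8975.
u_2 = w_2 + 2.8975·q_1 = (-2.2326, 0.2326, 3.4419, -2.3256, 0.5581).
‖u_2‖ = 4.7544, so q_2 = (-0.4696, 0.0489, 0.7239, -0.4891, 0.1174).
q_1·w_3 = 0.6100·(-1) + (-0.6100)·(-1) + 0.1525·(-2) + (-0.4575)·4 + (-0.1525)·1 = -2.2875; q_2·w_3 = (-0.4696)·(-1) + 0.0489·(-1) + 0.7239·(-2) + (-0.4891)·4 + 0.1174·1 = -2.8664.
u_3 = w_3 + 2.2875·q_1 + 2.8664·q_2 = (-0.9506, -2.2551, 0.4239, 1.5514, 0.9877).
‖u_3‖ = 3.0905, so q_3 = (-0.3076, -0.7297, 0.1372, 0.5020, 0.3196).
q_1·w_4 = 0.6100·(-4) + (-0.6100)·0 + 0.1525·(-3) + (-0.4575)·2 + (-0.1525)·1 = -3.9650; q_2·w_4 = (-0.4696)·(-4) + 0.0489·0 + 0.7239·(-3) + (-0.4891)·2 + 0.1174·1 = -1.1544; q_3·w_4 = (-0.3076)·(-4) + (-0.7297)·0 + 0.1372·(-3) + 0.5020·2 + 0.3196·1 = 2.1425.
u_4 = w_4 + 3.9650·q_1 + 1.1544·q_2 − 2.1425·q_3 = (-1.4645, -0.7988, -1.8535, -1.4541, -0.1538).
‖u_4‖ = 2.8907, so q_4 = (-0.5066, -0.2763, -0.6412, -0.5030, -0.0532).
Qᵀb = (1.0675, -0.4011, -1.8469, 0.2513).
Back-substitute: x_4 = 0.2513/2.8907 = 0.0869.
x_3 = (-1.8469 − 2.1425·0.0869)/3.0905 = -0.6578.
x_2 = (-0.4011 + 2.8664·(-0.6578) + 1.1544·0.0869)/4.7544 = -0.4599.
x_1 = (1.0675 + 2.8975·(-0.4599) + 2.2875·(-0.6578) + 3.9650·0.0869)/6.5574 = -0.2173.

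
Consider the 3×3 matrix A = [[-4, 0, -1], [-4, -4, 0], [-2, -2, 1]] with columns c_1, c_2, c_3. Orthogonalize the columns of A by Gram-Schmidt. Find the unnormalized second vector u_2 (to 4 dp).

e_1 = c_1/‖c_1‖ = (-4, -4, -2)/6.0000 = (-0.6667, -0.6667, -0.3333).
r_{12} = e_1·c_2 = 3.3333.
u_2 = c_2 − 3.3333·e_1 = (2.2222, -1.7778, -0.8889).

u_2 = (2.2222, -1.7778, -0.8889)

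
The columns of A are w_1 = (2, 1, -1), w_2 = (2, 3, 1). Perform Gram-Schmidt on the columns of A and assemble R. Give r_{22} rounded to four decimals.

q_1 = w_1/‖w_1‖ = (2, 1, -1)/2.4495 = (0.8165, 0.4082, -0.4082).
r_{12} = q_1·w_2 = 2.4495.
u_2 = w_2 − 2.4495·q_1 = (0.0000, 2.0000, 2.0000).
r_{22} = ‖u_2‖ = 2.8284.

r_{22} = 2.8284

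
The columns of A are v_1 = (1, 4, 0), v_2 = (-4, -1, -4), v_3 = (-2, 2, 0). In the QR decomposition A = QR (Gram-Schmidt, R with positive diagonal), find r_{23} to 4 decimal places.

r_{23} = 1.6319

v_1 = (1, 4, 0); ‖v_1‖ = 4.1231, so q_1 = (0.2425, 0.9701, 0.0000).
q_1·v_2 = 0.2425·(-4) + 0.9701·(-1) + 0.0000·(-4) = -1.9403.
u_2 = v_2 + 1.9403·q_1 = (-3.5294, 0.8824, -4.0000).
‖u_2‖ = 5.4070, so q_2 = (-0.6528, 0.1632, -0.7398).
r_{23} = q_2·v_3 = 1.6319.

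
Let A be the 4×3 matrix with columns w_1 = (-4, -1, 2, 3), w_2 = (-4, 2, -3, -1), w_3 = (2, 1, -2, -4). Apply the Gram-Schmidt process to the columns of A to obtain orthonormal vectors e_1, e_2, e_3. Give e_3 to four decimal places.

e_3 = (-0.2917, -0.3209, 0.4376, -0.7877)

w_1 = (-4, -1, 2, 3); ‖w_1‖ = 5.4772, so e_1 = (-0.7303, -0.1826, 0.3651, 0.5477).
e_1·w_2 = (-0.7303)·(-4) + (-0.1826)·2 + 0.3651·(-3) + 0.5477·(-1) = 0.9129.
u_2 = w_2 − 0.9129·e_1 = (-3.3333, 2.1667, -3.3333, -1.5000).
‖u_2‖ = 5.4006, so e_2 = (-0.6172, 0.4012, -0.6172, -0.2777).
e_1·w_3 = (-0.7303)·2 + (-0.1826)·1 + 0.3651·(-2) + 0.5477·(-4) = -4.5644; e_2·w_3 = (-0.6172)·2 + 0.4012·1 + (-0.6172)·(-2) + (-0.2777)·(-4) = 1.5122.
u_3 = w_3 + 4.5644·e_1 − 1.5122·e_2 = (-0.4000, -0.4400, 0.6000, -1.0800).
‖u_3‖ = 1.3711, so e_3 = (-0.2917, -0.3209, 0.4376, -0.7877).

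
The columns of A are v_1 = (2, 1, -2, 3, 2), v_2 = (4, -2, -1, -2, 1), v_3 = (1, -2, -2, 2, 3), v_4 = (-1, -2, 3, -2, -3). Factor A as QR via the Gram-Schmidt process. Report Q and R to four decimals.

v_1 = (2, 1, -2, 3, 2); ‖v_1‖ = 4.6904, so e_1 = (0.4264, 0.2132, -0.4264, 0.6396, 0.4264).
e_1·v_2 = 0.4264·4 + 0.2132·(-2) + (-0.4264)·(-1) + 0.6396·(-2) + 0.4264·1 = 0.8528.
u_2 = v_2 − 0.8528·e_1 = (3.6364, -2.1818, -0.6364, -2.5455, 0.6364).
‖u_2‖ = 5.0272, so e_2 = (0.7233, -0.4340, -0.1266, -0.5063, 0.1266).
e_1·v_3 = 0.4264·1 + 0.2132·(-2) + (-0.4264)·(-2) + 0.6396·2 + 0.4264·3 = 3.4112; e_2·v_3 = 0.7233·1 + (-0.4340)·(-2) + (-0.1266)·(-2) + (-0.5063)·2 + 0.1266·3 = 1.2116.
u_3 = v_3 − 3.4112·e_1 − 1.2116·e_2 = (-1.3309, -2.2014, -0.3921, 0.4317, 1.3921).
‖u_3‖ = 2.9826, so e_3 = (-0.4462, -0.7381, -0.1315, 0.1447, 0.4667).
e_1·v_4 = 0.4264·(-1) + 0.2132·(-2) + (-0.4264)·3 + 0.6396·(-2) + 0.4264·(-3) = -4.6904; e_2·v_4 = 0.7233·(-1) + (-0.4340)·(-2) + (-0.1266)·3 + (-0.5063)·(-2) + 0.1266·(-3) = 0.3978; e_3·v_4 = (-0.4462)·(-1) + (-0.7381)·(-2) + (-0.1315)·3 + 0.1447·(-2) + 0.4667·(-3) = -0.1616.
u_4 = v_4 + 4.6904·e_1 − 0.3978·e_2 + 0.1616·e_3 = (0.6401, -0.9466, 1.0291, 1.2248, -0.9749).
‖u_4‖ = 2.1944, so e_4 = (0.2917, -0.4314, 0.4690, 0.5581, -0.4443).

Q = [[0.4264, 0.7233, -0.4462, 0.2917], [0.2132, -0.4340, -0.7381, -0.4314], [-0.4264, -0.1266, -0.1315, 0.4690], [0.6396, -0.5063, 0.1447, 0.5581], [0.4264, 0.1266, 0.4667, -0.4443]], R = [[4.6904, 0.8528, 3.4112, -4.6904], [0.0000, 5.0272, 1.2116, 0.3978], [0.0000, 0.0000, 2.9826, -0.1616], [0.0000, 0.0000, 0.0000, 2.1944]]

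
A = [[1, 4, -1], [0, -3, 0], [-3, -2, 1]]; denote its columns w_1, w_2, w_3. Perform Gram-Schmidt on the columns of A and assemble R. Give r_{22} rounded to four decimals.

r_{22} = 4.3589

w_1 = (1, 0, -3); ‖w_1‖ = 3.1623, so q_1 = (0.3162, 0.0000, -0.9487).
q_1·w_2 = 0.3162·4 + 0.0000·(-3) + (-0.9487)·(-2) = 3.1623.
u_2 = w_2 − 3.1623·q_1 = (3.0000, -3.0000, 1.0000).
r_{22} = ‖u_2‖ = 4.3589.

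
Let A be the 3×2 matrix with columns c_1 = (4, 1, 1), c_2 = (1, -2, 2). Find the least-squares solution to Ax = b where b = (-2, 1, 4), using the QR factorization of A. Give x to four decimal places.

c_1 = (4, 1, 1); ‖c_1‖ = 4.2426, so q_1 = (0.9428, 0.2357, 0.2357).
q_1·c_2 = 0.9428·1 + 0.2357·(-2) + 0.2357·2 = 0.9428.
u_2 = c_2 − 0.9428·q_1 = (0.1111, -2.2222, 1.7778).
‖u_2‖ = 2.8480, so q_2 = (0.0390, -0.7803, 0.6242).
Qᵀb = (-0.7071, 1.6386).
Back-substitute: x_2 = 1.6386/2.8480 = 0.5753.
x_1 = (-0.7071 − 0.9428·0.5753)/4.2426 = -0.2945.

x = (-0.2945, 0.5753)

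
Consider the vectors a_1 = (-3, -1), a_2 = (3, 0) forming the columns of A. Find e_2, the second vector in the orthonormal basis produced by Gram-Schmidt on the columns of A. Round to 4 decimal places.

e_2 = (0.3162, -0.9487)

a_1 = (-3, -1); ‖a_1‖ = 3.1623, so e_1 = (-0.9487, -0.3162).
e_1·a_2 = (-0.9487)·3 + (-0.3162)·0 = -2.8460.
u_2 = a_2 + 2.8460·e_1 = (0.3000, -0.9000).
‖u_2‖ = 0.9487, so e_2 = (0.3162, -0.9487).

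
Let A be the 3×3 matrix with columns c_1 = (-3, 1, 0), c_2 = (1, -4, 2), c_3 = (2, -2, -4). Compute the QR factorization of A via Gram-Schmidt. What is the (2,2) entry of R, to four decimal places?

q_1 = c_1/‖c_1‖ = (-3, 1, 0)/3.1623 = (-0.9487, 0.3162, 0.0000).
r_{12} = q_1·c_2 = -2.2136.
u_2 = c_2 + 2.2136·q_1 = (-1.1000, -3.3000, 2.0000).
r_{22} = ‖u_2‖ = 4.0125.

r_{22} = 4.0125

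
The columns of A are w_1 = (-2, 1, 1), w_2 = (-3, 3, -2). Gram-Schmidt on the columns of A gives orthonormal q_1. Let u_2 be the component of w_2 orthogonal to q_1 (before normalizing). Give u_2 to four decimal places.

w_1 = (-2, 1, 1); ‖w_1‖ = 2.4495, so q_1 = (-0.8165, 0.4082, 0.4082).
q_1·w_2 = (-0.8165)·(-3) + 0.4082·3 + 0.4082·(-2) = 2.8577.
u_2 = w_2 − 2.8577·q_1 = (-0.6667, 1.8333, -3.1667).

u_2 = (-0.6667, 1.8333, -3.1667)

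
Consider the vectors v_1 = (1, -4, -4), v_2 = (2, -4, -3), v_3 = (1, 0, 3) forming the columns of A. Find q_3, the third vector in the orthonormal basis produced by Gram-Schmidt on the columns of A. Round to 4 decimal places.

v_1 = (1, -4, -4); ‖v_1‖ = 5.7446, so q_1 = (0.1741, -0.6963, -0.6963).
q_1·v_2 = 0.1741·2 + (-0.6963)·(-4) + (-0.6963)·(-3) = 5.2223.
u_2 = v_2 − 5.2223·q_1 = (1.0909, -0.3636, 0.6364).
‖u_2‖ = 1.3143, so q_2 = (0.8301, -0.2767, 0.4842).
q_1·v_3 = 0.1741·1 + (-0.6963)·0 + (-0.6963)·3 = -1.9149; q_2·v_3 = 0.8301·1 + (-0.2767)·0 + 0.4842·3 = 2.2827.
u_3 = v_3 + 1.9149·q_1 − 2.2827·q_2 = (-0.5614, -0.7018, 0.5614).
‖u_3‖ = 1.0596, so q_3 = (-0.5298, -0.6623, 0.5298).

q_3 = (-0.5298, -0.6623, 0.5298)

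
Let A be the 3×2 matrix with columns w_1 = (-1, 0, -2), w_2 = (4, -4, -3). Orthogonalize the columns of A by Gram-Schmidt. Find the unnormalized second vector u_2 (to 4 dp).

w_1 = (-1, 0, -2); ‖w_1‖ = 2.2361, so q_1 = (-0.4472, 0.0000, -0.8944).
q_1·w_2 = (-0.4472)·4 + 0.0000·(-4) + (-0.8944)·(-3) = 0.8944.
u_2 = w_2 − 0.8944·q_1 = (4.4000, -4.0000, -2.2000).

u_2 = (4.4000, -4.0000, -2.2000)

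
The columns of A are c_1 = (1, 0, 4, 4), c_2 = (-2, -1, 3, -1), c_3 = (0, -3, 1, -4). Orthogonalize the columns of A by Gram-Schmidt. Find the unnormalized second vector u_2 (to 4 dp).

c_1 = (1, 0, 4, 4); ‖c_1‖ = 5.7446, so e_1 = (0.1741, 0.0000, 0.6963, 0.6963).
e_1·c_2 = 0.1741·(-2) + 0.0000·(-1) + 0.6963·3 + 0.6963·(-1) = 1.0445.
u_2 = c_2 − 1.0445·e_1 = (-2.1818, -1.0000, 2.2727, -1.7273).

u_2 = (-2.1818, -1.0000, 2.2727, -1.7273)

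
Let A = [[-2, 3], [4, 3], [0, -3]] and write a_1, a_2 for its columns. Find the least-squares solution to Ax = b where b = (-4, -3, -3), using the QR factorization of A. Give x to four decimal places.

x = (-0.0714, -0.4286)

a_1 = (-2, 4, 0); ‖a_1‖ = 4.4721, so e_1 = (-0.4472, 0.8944, 0.0000).
e_1·a_2 = (-0.4472)·3 + 0.8944·3 + 0.0000·(-3) = 1.3416.
u_2 = a_2 − 1.3416·e_1 = (3.6000, 1.8000, -3.0000).
‖u_2‖ = 5.0200, so e_2 = (0.7171, 0.3586, -0.5976).
Qᵀb = (-0.8944, -2.1514).
Back-substitute: x_2 = -2.1514/5.0200 = -0.4286.
x_1 = (-0.8944 − 1.3416·(-0.4286))/4.4721 = -0.0714.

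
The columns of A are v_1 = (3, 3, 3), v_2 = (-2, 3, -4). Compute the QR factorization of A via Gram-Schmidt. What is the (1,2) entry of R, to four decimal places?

r_{12} = -1.7321

v_1 = (3, 3, 3); ‖v_1‖ = 5.1962, so e_1 = (0.5774, 0.5774, 0.5774).
r_{12} = e_1·v_2 = -1.7321.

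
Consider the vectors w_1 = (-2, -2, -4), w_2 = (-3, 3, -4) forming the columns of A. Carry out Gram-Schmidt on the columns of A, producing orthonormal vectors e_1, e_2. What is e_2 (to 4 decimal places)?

e_2 = (-0.3450, 0.8971, -0.2760)

w_1 = (-2, -2, -4); ‖w_1‖ = 4.8990, so e_1 = (-0.4082, -0.4082, -0.8165).
e_1·w_2 = (-0.4082)·(-3) + (-0.4082)·3 + (-0.8165)·(-4) = 3.2660.
u_2 = w_2 − 3.2660·e_1 = (-1.6667, 4.3333, -1.3333).
‖u_2‖ = 4.8305, so e_2 = (-0.3450, 0.8971, -0.2760).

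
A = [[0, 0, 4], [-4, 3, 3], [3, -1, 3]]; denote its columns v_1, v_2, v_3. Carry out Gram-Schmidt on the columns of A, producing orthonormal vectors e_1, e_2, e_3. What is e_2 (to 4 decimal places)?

v_1 = (0, -4, 3); ‖v_1‖ = 5.0000, so e_1 = (0.0000, -0.8000, 0.6000).
e_1·v_2 = 0.0000·0 + (-0.8000)·3 + 0.6000·(-1) = -3.0000.
u_2 = v_2 + 3.0000·e_1 = (0.0000, 0.6000, 0.8000).
‖u_2‖ = 1.0000, so e_2 = (0.0000, 0.6000, 0.8000).

e_2 = (0.0000, 0.6000, 0.8000)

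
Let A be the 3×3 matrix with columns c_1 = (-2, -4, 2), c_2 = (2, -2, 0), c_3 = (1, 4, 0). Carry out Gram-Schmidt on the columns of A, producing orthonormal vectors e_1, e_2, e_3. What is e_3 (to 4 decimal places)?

c_1 = (-2, -4, 2); ‖c_1‖ = 4.8990, so e_1 = (-0.4082, -0.8165, 0.4082).
e_1·c_2 = (-0.4082)·2 + (-0.8165)·(-2) + 0.4082·0 = 0.8165.
u_2 = c_2 − 0.8165·e_1 = (2.3333, -1.3333, -0.3333).
‖u_2‖ = 2.7080, so e_2 = (0.8616, -0.4924, -0.1231).
e_1·c_3 = (-0.4082)·1 + (-0.8165)·4 + 0.4082·0 = -3.6742; e_2·c_3 = 0.8616·1 + (-0.4924)·4 + (-0.1231)·0 = -1.1078.
u_3 = c_3 + 3.6742·e_1 + 1.1078·e_2 = (0.4545, 0.4545, 1.3636).
‖u_3‖ = 1.5076, so e_3 = (0.3015, 0.3015, 0.9045).

e_3 = (0.3015, 0.3015, 0.9045)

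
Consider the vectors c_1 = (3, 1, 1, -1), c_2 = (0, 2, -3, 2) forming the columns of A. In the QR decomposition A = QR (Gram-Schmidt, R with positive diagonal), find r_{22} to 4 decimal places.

r_{22} = 4.0311

q_1 = c_1/‖c_1‖ = (3, 1, 1, -1)/3.4641 = (0.8660, 0.2887, 0.2887, -0.2887).
r_{12} = q_1·c_2 = -0.8660.
u_2 = c_2 + 0.8660·q_1 = (0.7500, 2.2500, -2.7500, 1.7500).
r_{22} = ‖u_2‖ = 4.0311.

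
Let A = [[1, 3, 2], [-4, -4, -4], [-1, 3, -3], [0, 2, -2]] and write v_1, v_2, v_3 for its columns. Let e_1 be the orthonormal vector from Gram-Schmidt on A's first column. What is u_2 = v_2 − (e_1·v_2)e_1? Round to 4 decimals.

e_1 = v_1/‖v_1‖ = (1, -4, -1, 0)/4.2426 = (0.2357, -0.9428, -0.2357, 0.0000).
r_{12} = e_1·v_2 = 3.7712.
u_2 = v_2 − 3.7712·e_1 = (2.1111, -0.4444, 3.8889, 2.0000).

u_2 = (2.1111, -0.4444, 3.8889, 2.0000)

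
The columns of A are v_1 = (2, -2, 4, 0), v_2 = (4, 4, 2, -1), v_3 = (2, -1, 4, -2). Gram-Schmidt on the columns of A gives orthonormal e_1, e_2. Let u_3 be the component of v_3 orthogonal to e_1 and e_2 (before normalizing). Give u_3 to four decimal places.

v_1 = (2, -2, 4, 0); ‖v_1‖ = 4.8990, so e_1 = (0.4082, -0.4082, 0.8165, 0.0000).
e_1·v_2 = 0.4082·4 + (-0.4082)·4 + 0.8165·2 + 0.0000·(-1) = 1.6330.
u_2 = v_2 − 1.6330·e_1 = (3.3333, 4.6667, 0.6667, -1.0000).
‖u_2‖ = 5.8595, so e_2 = (0.5689, 0.7964, 0.1138, -0.1707).
e_1·v_3 = 0.4082·2 + (-0.4082)·(-1) + 0.8165·4 + 0.0000·(-2) = 4.4907; e_2·v_3 = 0.5689·2 + 0.7964·(-1) + 0.1138·4 + (-0.1707)·(-2) = 1.1378.
u_3 = v_3 − 4.4907·e_1 − 1.1378·e_2 = (-0.4806, -0.0728, 0.2039, -1.8058).

u_3 = (-0.4806, -0.0728, 0.2039, -1.8058)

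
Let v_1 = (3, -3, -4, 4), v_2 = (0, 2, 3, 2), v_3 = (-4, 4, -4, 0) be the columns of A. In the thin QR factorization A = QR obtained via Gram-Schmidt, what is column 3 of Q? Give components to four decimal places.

q_3 = (-0.4934, 0.6051, -0.5716, 0.2523)

q_1 = v_1/‖v_1‖ = (3, -3, -4, 4)/7.0711 = (0.4243, -0.4243, -0.5657, 0.5657).
r_{12} = q_1·v_2 = -1.4142.
u_2 = v_2 + 1.4142·q_1 = (0.6000, 1.4000, 2.2000, 2.8000).
‖u_2‖ = 3.8730, so q_2 = (0.1549, 0.3615, 0.5680, 0.7230).
r_{13} = q_1·v_3 = -1.1314; r_{23} = q_2·v_3 = -1.4459.
u_3 = v_3 + 1.1314·q_1 + 1.4459·q_2 = (-3.2960, 4.0427, -3.8187, 1.6853).
‖u_3‖ = 6.6805, so q_3 = (-0.4934, 0.6051, -0.5716, 0.2523).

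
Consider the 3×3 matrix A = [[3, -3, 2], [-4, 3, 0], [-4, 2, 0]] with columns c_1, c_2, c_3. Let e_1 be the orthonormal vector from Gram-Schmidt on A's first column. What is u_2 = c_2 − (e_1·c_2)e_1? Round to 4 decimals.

c_1 = (3, -4, -4); ‖c_1‖ = 6.4031, so e_1 = (0.4685, -0.6247, -0.6247).
e_1·c_2 = 0.4685·(-3) + (-0.6247)·3 + (-0.6247)·2 = -4.5290.
u_2 = c_2 + 4.5290·e_1 = (-0.8780, 0.1707, -0.8293).

u_2 = (-0.8780, 0.1707, -0.8293)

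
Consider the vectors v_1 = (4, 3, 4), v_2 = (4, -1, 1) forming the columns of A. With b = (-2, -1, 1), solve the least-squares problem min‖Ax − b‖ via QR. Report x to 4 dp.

v_1 = (4, 3, 4); ‖v_1‖ = 6.4031, so q_1 = (0.6247, 0.4685, 0.6247).
q_1·v_2 = 0.6247·4 + 0.4685·(-1) + 0.6247·1 = 2.6550.
u_2 = v_2 − 2.6550·q_1 = (2.3415, -2.2439, -0.6585).
‖u_2‖ = 3.3093, so q_2 = (0.7075, -0.6781, -0.1990).
Qᵀb = (-1.0932, -0.9360).
Back-substitute: x_2 = -0.9360/3.3093 = -0.2829.
x_1 = (-1.0932 − 2.6550·(-0.2829))/6.4031 = -0.0535.

x = (-0.0535, -0.2829)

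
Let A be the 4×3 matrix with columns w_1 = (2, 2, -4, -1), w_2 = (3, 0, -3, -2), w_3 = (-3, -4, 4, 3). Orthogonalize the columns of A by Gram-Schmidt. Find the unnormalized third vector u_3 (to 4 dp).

w_1 = (2, 2, -4, -1); ‖w_1‖ = 5.0000, so q_1 = (0.4000, 0.4000, -0.8000, -0.2000).
q_1·w_2 = 0.4000·3 + 0.4000·0 + (-0.8000)·(-3) + (-0.2000)·(-2) = 4.0000.
u_2 = w_2 − 4.0000·q_1 = (1.4000, -1.6000, 0.2000, -1.2000).
‖u_2‖ = 2.4495, so q_2 = (0.5715, -0.6532, 0.0816, -0.4899).
q_1·w_3 = 0.4000·(-3) + 0.4000·(-4) + (-0.8000)·4 + (-0.2000)·3 = -6.6000; q_2·w_3 = 0.5715·(-3) + (-0.6532)·(-4) + 0.0816·4 + (-0.4899)·3 = -0.2449.
u_3 = w_3 + 6.6000·q_1 + 0.2449·q_2 = (-0.2200, -1.5200, -1.2600, 1.5600).

u_3 = (-0.2200, -1.5200, -1.2600, 1.5600)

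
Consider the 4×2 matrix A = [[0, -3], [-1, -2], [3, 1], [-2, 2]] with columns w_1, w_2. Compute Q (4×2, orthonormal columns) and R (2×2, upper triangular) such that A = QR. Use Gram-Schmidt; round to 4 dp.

w_1 = (0, -1, 3, -2); ‖w_1‖ = 3.7417, so e_1 = (0.0000, -0.2673, 0.8018, -0.5345).
e_1·w_2 = 0.0000·(-3) + (-0.2673)·(-2) + 0.8018·1 + (-0.5345)·2 = 0.2673.
u_2 = w_2 − 0.2673·e_1 = (-3.0000, -1.9286, 0.7857, 2.1429).
‖u_2‖ = 4.2342, so e_2 = (-0.7085, -0.4555, 0.1856, 0.5061).

Q = [[0.0000, -0.7085], [-0.2673, -0.4555], [0.8018, 0.1856], [-0.5345, 0.5061]], R = [[3.7417, 0.2673], [0.0000, 4.2342]]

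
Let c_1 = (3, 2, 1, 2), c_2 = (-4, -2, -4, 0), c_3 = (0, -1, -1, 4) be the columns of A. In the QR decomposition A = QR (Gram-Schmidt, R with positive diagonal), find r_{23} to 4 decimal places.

r_{23} = 3.1132

c_1 = (3, 2, 1, 2); ‖c_1‖ = 4.2426, so e_1 = (0.7071, 0.4714, 0.2357, 0.4714).
e_1·c_2 = 0.7071·(-4) + 0.4714·(-2) + 0.2357·(-4) + 0.4714·0 = -4.7140.
u_2 = c_2 + 4.7140·e_1 = (-0.6667, 0.2222, -2.8889, 2.2222).
‖u_2‖ = 3.7118, so e_2 = (-0.1796, 0.0599, -0.7783, 0.5987).
r_{23} = e_2·c_3 = 3.1132.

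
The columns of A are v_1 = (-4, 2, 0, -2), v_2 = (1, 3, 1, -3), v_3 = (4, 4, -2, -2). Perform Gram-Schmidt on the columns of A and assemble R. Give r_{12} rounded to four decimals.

e_1 = v_1/‖v_1‖ = (-4, 2, 0, -2)/4.8990 = (-0.8165, 0.4082, 0.0000, -0.4082).
r_{12} = e_1·v_2 = 1.6330.

r_{12} = 1.6330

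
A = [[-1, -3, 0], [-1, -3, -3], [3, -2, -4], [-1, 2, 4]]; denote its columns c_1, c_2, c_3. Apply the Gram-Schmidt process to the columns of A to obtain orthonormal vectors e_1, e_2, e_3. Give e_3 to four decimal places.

e_1 = c_1/‖c_1‖ = (-1, -1, 3, -1)/3.4641 = (-0.2887, -0.2887, 0.8660, -0.2887).
r_{12} = e_1·c_2 = -0.5774.
u_2 = c_2 + 0.5774·e_1 = (-3.1667, -3.1667, -1.5000, 1.8333).
‖u_2‖ = 5.0662, so e_2 = (-0.6251, -0.6251, -0.2961, 0.3619).
r_{13} = e_1·c_3 = -3.7528; r_{23} = e_2·c_3 = 4.5070.
u_3 = c_3 + 3.7528·e_1 − 4.5070·e_2 = (1.7338, -1.2662, 0.5844, 1.2857).
‖u_3‖ = 2.5698, so e_3 = (0.6747, -0.4927, 0.2274, 0.5003).

e_3 = (0.6747, -0.4927, 0.2274, 0.5003)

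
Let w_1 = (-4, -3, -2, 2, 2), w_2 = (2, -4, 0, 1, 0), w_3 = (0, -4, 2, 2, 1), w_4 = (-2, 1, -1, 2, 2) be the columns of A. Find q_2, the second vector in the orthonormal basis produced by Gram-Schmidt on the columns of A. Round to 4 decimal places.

q_2 = (0.5919, -0.7851, 0.0725, 0.1510, -0.0725)

q_1 = w_1/‖w_1‖ = (-4, -3, -2, 2, 2)/6.0828 = (-0.6576, -0.4932, -0.3288, 0.3288, 0.3288).
r_{12} = q_1·w_2 = 0.9864.
u_2 = w_2 − 0.9864·q_1 = (2.6486, -3.5135, 0.3243, 0.6757, -0.3243).
‖u_2‖ = 4.4752, so q_2 = (0.5919, -0.7851, 0.0725, 0.1510, -0.0725).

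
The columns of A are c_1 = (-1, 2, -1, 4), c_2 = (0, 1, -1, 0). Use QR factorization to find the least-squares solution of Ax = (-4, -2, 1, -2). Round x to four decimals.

c_1 = (-1, 2, -1, 4); ‖c_1‖ = 4.6904, so q_1 = (-0.2132, 0.4264, -0.2132, 0.8528).
q_1·c_2 = (-0.2132)·0 + 0.4264·1 + (-0.2132)·(-1) + 0.8528·0 = 0.6396.
u_2 = c_2 − 0.6396·q_1 = (0.1364, 0.7273, -0.8636, -0.5455).
‖u_2‖ = 1.2613, so q_2 = (0.1081, 0.5766, -0.6847, -0.4324).
Qᵀb = (-1.9188, -1.4055).
Back-substitute: x_2 = -1.4055/1.2613 = -1.1143.
x_1 = (-1.9188 − 0.6396·(-1.1143))/4.6904 = -0.2571.

x = (-0.2571, -1.1143)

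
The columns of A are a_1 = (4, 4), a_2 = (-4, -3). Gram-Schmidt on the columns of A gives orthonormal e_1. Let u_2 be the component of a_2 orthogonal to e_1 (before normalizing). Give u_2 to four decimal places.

a_1 = (4, 4); ‖a_1‖ = 5.6569, so e_1 = (0.7071, 0.7071).
e_1·a_2 = 0.7071·(-4) + 0.7071·(-3) = -4.9497.
u_2 = a_2 + 4.9497·e_1 = (-0.5000, 0.5000).

u_2 = (-0.5000, 0.5000)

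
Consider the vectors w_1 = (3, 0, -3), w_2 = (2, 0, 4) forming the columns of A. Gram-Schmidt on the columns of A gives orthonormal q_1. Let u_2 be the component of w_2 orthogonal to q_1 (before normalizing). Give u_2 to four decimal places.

u_2 = (3.0000, 0.0000, 3.0000)

w_1 = (3, 0, -3); ‖w_1‖ = 4.2426, so q_1 = (0.7071, 0.0000, -0.7071).
q_1·w_2 = 0.7071·2 + 0.0000·0 + (-0.7071)·4 = -1.4142.
u_2 = w_2 + 1.4142·q_1 = (3.0000, 0.0000, 3.0000).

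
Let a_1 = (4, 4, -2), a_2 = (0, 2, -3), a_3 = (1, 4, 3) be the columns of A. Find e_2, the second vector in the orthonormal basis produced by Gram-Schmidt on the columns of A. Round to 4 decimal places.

a_1 = (4, 4, -2); ‖a_1‖ = 6.0000, so e_1 = (0.6667, 0.6667, -0.3333).
e_1·a_2 = 0.6667·0 + 0.6667·2 + (-0.3333)·(-3) = 2.3333.
u_2 = a_2 − 2.3333·e_1 = (-1.5556, 0.4444, -2.2222).
‖u_2‖ = 2.7487, so e_2 = (-0.5659, 0.1617, -0.8085).

e_2 = (-0.5659, 0.1617, -0.8085)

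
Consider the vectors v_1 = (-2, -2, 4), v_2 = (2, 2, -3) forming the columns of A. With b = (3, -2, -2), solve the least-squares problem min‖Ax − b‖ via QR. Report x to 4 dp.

v_1 = (-2, -2, 4); ‖v_1‖ = 4.8990, so e_1 = (-0.4082, -0.4082, 0.8165).
e_1·v_2 = (-0.4082)·2 + (-0.4082)·2 + 0.8165·(-3) = -4.0825.
u_2 = v_2 + 4.0825·e_1 = (0.3333, 0.3333, 0.3333).
‖u_2‖ = 0.5774, so e_2 = (0.5774, 0.5774, 0.5774).
Qᵀb = (-2.0412, -0.5774).
Back-substitute: x_2 = -0.5774/0.5774 = -1.0000.
x_1 = (-2.0412 + 4.0825·(-1.0000))/4.8990 = -1.2500.

x = (-1.2500, -1.0000)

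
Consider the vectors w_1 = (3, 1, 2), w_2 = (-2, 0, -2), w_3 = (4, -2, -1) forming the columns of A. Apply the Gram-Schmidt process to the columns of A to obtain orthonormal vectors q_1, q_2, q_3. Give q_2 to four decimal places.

q_2 = (0.1543, 0.7715, -0.6172)

q_1 = w_1/‖w_1‖ = (3, 1, 2)/3.7417 = (0.8018, 0.2673, 0.5345).
r_{12} = q_1·w_2 = -2.6726.
u_2 = w_2 + 2.6726·q_1 = (0.1429, 0.7143, -0.5714).
‖u_2‖ = 0.9258, so q_2 = (0.1543, 0.7715, -0.6172).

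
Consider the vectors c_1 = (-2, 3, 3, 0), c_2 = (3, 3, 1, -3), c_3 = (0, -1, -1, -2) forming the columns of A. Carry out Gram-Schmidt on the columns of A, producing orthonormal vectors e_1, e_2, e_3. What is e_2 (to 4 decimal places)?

e_2 = (0.6905, 0.4249, 0.0354, -0.5843)

c_1 = (-2, 3, 3, 0); ‖c_1‖ = 4.6904, so e_1 = (-0.4264, 0.6396, 0.6396, 0.0000).
e_1·c_2 = (-0.4264)·3 + 0.6396·3 + 0.6396·1 + 0.0000·(-3) = 1.2792.
u_2 = c_2 − 1.2792·e_1 = (3.5455, 2.1818, 0.1818, -3.0000).
‖u_2‖ = 5.1346, so e_2 = (0.6905, 0.4249, 0.0354, -0.5843).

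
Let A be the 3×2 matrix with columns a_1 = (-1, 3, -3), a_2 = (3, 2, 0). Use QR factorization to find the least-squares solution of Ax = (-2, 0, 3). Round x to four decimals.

x = (-0.3067, -0.3908)

q_1 = a_1/‖a_1‖ = (-1, 3, -3)/4.3589 = (-0.2294, 0.6882, -0.6882).
r_{12} = q_1·a_2 = 0.6882.
u_2 = a_2 − 0.6882·q_1 = (3.1579, 1.5263, 0.4737).
‖u_2‖ = 3.5393, so q_2 = (0.8922, 0.4313, 0.1338).
Qᵀb = (-1.6059, -1.3830).
Back-substitute: x_2 = -1.3830/3.5393 = -0.3908.
x_1 = (-1.6059 − 0.6882·(-0.3908))/4.3589 = -0.3067.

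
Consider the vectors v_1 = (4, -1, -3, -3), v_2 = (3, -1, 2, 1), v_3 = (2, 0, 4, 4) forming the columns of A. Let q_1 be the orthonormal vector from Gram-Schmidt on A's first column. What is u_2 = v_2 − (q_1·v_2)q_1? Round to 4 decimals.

u_2 = (2.5429, -0.8857, 2.3429, 1.3429)

v_1 = (4, -1, -3, -3); ‖v_1‖ = 5.9161, so q_1 = (0.6761, -0.1690, -0.5071, -0.5071).
q_1·v_2 = 0.6761·3 + (-0.1690)·(-1) + (-0.5071)·2 + (-0.5071)·1 = 0.6761.
u_2 = v_2 − 0.6761·q_1 = (2.5429, -0.8857, 2.3429, 1.3429).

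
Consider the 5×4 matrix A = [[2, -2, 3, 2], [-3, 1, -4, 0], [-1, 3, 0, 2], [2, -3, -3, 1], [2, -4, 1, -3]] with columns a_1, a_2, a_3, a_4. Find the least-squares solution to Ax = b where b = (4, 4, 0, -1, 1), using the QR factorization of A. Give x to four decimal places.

x = (-3.3823, -2.4624, 1.0012, 1.3512)

a_1 = (2, -3, -1, 2, 2); ‖a_1‖ = 4.6904, so e_1 = (0.4264, -0.6396, -0.2132, 0.4264, 0.4264).
e_1·a_2 = 0.4264·(-2) + (-0.6396)·1 + (-0.2132)·3 + 0.4264·(-3) + 0.4264·(-4) = -5.1168.
u_2 = a_2 + 5.1168·e_1 = (0.1818, -2.2727, 1.9091, -0.8182, -1.8182).
‖u_2‖ = 3.5802, so e_2 = (0.0508, -0.6348, 0.5332, -0.2285, -0.5078).
e_1·a_3 = 0.4264·3 + (-0.6396)·(-4) + (-0.2132)·0 + 0.4264·(-3) + 0.4264·1 = 2.9848; e_2·a_3 = 0.0508·3 + (-0.6348)·(-4) + 0.5332·0 + (-0.2285)·(-3) + (-0.5078)·1 = 2.8693.
u_3 = a_3 − 2.9848·e_1 − 2.8693·e_2 = (1.5816, -0.2695, -0.8936, -3.6170, 1.1844).
‖u_3‖ = 4.2259, so e_3 = (0.3743, -0.0638, -0.2115, -0.8559, 0.2803).
e_1·a_4 = 0.4264·2 + (-0.6396)·0 + (-0.2132)·2 + 0.4264·1 + 0.4264·(-3) = -0.4264; e_2·a_4 = 0.0508·2 + (-0.6348)·0 + 0.5332·2 + (-0.2285)·1 + (-0.5078)·(-3) = 2.4630; e_3·a_4 = 0.3743·2 + (-0.0638)·0 + (-0.2115)·2 + (-0.8559)·1 + 0.2803·(-3) = -1.3711.
u_4 = a_4 + 0.4264·e_1 − 2.4630·e_2 + 1.3711·e_3 = (2.5699, 1.2033, 0.3058, 0.5711, -1.1831).
‖u_4‖ = 3.1419, so e_4 = (0.8179, 0.3830, 0.0973, 0.1818, -0.3765).
Qᵀb = (-0.8528, -2.6154, 2.3781, 4.2454).
Back-substitute: x_4 = 4.2454/3.1419 = 1.3512.
x_3 = (2.3781 + 1.3711·1.3512)/4.2259 = 1.0012.
x_2 = (-2.6154 − 2.8693·1.0012 − 2.4630·1.3512)/3.5802 = -2.4624.
x_1 = (-0.8528 + 5.1168·(-2.4624) − 2.9848·1.0012 + 0.4264·1.3512)/4.6904 = -3.3823.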